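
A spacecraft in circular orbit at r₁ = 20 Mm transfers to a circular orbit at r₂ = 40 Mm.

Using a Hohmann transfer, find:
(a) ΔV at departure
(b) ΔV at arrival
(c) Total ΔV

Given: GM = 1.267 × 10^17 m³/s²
r₁ = 20 Mm = 2 × 10^7 m
r₂ = 40 Mm = 4 × 10^7 m
GM = 1.267 × 10^17 m³/s²
Transfer ellipse: a_t = (r₁ + r₂)/2 = 3 × 10^7 m
Circular speed at r₁: v₁ = √(GM/r₁) = 79592.7 m/s
Transfer speed at r₁ (periapsis): v₁ₜ = √(GM(2/r₁ − 1/a_t)) = 91905.7 m/s
(a) ΔV₁ = v₁ₜ − v₁ = 12313 m/s ≈ 12.31 km/s
Circular speed at r₂: v₂ = √(GM/r₂) = 56280.5 m/s
Transfer speed at r₂ (apoapsis): v₂ₜ = √(GM(2/r₂ − 1/a_t)) = 45952.9 m/s
(b) ΔV₂ = v₂ − v₂ₜ = 10327.7 m/s ≈ 10.33 km/s
(c) ΔV_total = ΔV₁ + ΔV₂ = 22640.7 m/s ≈ 22.64 km/s

Final answer:
(a) ΔV₁ = 12.31 km/s
(b) ΔV₂ = 10.33 km/s
(c) ΔV_total = 22.64 km/s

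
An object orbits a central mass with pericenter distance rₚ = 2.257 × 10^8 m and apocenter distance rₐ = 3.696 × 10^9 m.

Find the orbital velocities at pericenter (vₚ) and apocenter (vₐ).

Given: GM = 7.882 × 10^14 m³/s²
rₚ = 2.257 × 10^8 m
rₐ = 3.696 × 10^9 m
GM = 7.882 × 10^14 m³/s²
a = (rₚ + rₐ)/2 = 1.96085 × 10^9 m
Vis-viva: v² = GM (2/r − 1/a)
vₚ² = 7.882 × 10^14 × (8.86132 × 10^-9 − 5.09983 × 10^-10) = 6.58252 × 10^6 m²/s²
vₚ = 2565.64 m/s ≈ 2.566 km/s
vₐ² = 7.882 × 10^14 × (5.41126 × 10^-10 − 5.09983 × 10^-10) = 24546.6 m²/s²
vₐ = 156.674 m/s ≈ 156.7 m/s

Final answer: vₚ = 2.566 km/s, vₐ = 156.7 m/s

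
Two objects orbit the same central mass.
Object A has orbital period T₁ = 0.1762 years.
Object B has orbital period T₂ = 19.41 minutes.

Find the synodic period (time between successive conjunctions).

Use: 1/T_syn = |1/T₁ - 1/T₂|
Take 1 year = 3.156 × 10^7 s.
T₁ = 0.1762 years = 5.56087 × 10^6 s
T₂ = 19.41 minutes = 1164.6 s
1/T₁ = 1.79828 × 10^-7 s⁻¹
1/T₂ = 0.000858664 s⁻¹
|1/T₁ − 1/T₂| = 0.000858484 s⁻¹
T_syn = 1 / |1/T₁ − 1/T₂| = 1164.84 s ≈ 19.41 minutes

Final answer: T_syn = 19.41 minutes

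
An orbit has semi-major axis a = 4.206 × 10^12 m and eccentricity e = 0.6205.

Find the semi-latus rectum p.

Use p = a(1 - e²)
a = 4.206 × 10^12 m
e = 0.6205,  e² = 0.38502,  1 − e² = 0.61498
p = a(1 − e²) = 4.206 × 10^12 m × 0.61498 = 2.5866 × 10^12 m ≈ 2.587 × 10^12 m

Final answer: p = 2.587 × 10^12 m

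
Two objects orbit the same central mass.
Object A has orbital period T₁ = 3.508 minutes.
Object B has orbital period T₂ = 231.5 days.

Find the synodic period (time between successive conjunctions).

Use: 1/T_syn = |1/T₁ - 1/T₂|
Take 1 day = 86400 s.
T₁ = 3.508 minutes = 210.48 s
T₂ = 231.5 days = 2.00016 × 10^7 s
1/T₁ = 0.00475105 s⁻¹
1/T₂ = 4.9996 × 10^-8 s⁻¹
|1/T₁ − 1/T₂| = 0.004751 s⁻¹
T_syn = 1 / |1/T₁ − 1/T₂| = 210.482 s ≈ 3.508 minutes

Final answer: T_syn = 3.508 minutes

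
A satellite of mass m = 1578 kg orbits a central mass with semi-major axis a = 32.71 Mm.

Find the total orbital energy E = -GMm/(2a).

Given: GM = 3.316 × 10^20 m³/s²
a = 32.71 Mm = 3.271 × 10^7 m
GM = 3.316 × 10^20 m³/s²
2a = 6.542 × 10^7 m
GMm = 3.316 × 10^20 × 1578 = 5.23265 × 10^23 m³·kg/s²
E = −GMm/(2a) = -7.99854 × 10^15 J ≈ -7.999 PJ

Final answer: -7.999 PJ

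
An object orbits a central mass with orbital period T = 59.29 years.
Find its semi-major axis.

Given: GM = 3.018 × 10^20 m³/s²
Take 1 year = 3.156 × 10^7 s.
T = 59.29 years = 1.87119 × 10^9 s
GM = 3.018 × 10^20 m³/s²
Kepler's third law: a³ = GM T² / (4π²)
T² = 3.50136 × 10^18 s²
a³ = (3.018 × 10^20) × (3.50136 × 10^18) / (4π²) = 2.67668 × 10^37 m³
a = (a³)^(1/3) = 2.99134 × 10^12 m ≈ 2.991 Tm

Final answer: 2.991 Tm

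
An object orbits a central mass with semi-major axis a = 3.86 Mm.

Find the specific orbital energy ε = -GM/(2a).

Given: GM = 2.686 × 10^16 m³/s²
a = 3.86 Mm = 3.86 × 10^6 m
GM = 2.686 × 10^16 m³/s²
2a = 7.72 × 10^6 m
ε = −GM/(2a) = -3.47927 × 10^9 J/kg ≈ -3.479 GJ/kg

Final answer: -3.479 GJ/kg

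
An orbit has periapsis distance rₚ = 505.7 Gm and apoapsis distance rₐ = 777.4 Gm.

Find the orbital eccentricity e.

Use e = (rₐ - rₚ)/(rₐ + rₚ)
rₚ = 505.7 Gm = 5.057 × 10^11 m
rₐ = 777.4 Gm = 7.774 × 10^11 m
rₐ − rₚ = 2.717 × 10^11 m
rₐ + rₚ = 1.2831 × 10^12 m
e = (rₐ − rₚ)/(rₐ + rₚ) = 0.211753

Final answer: e = 0.2118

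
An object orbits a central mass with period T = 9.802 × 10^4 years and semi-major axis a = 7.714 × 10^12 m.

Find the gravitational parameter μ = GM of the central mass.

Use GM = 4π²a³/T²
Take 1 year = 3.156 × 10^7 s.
T = 9.802 × 10^4 years = 3.09351 × 10^12 s
a = 7.714 × 10^12 m
a³ = 4.59028 × 10^38 m³
T² = 9.56981 × 10^24 s²
GM = 4π² × (4.59028 × 10^38) / (9.56981 × 10^24) = 1.89363 × 10^15 m³/s²
GM ≈ 1.894 × 10^15 m³/s²

Final answer: GM = 1.894 × 10^15 m³/s²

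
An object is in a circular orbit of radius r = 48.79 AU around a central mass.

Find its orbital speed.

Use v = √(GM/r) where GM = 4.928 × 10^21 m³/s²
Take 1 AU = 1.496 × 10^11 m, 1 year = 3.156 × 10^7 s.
r = 48.79 AU = 7.29898 × 10^12 m
GM = 4.928 × 10^21 m³/s²
GM/r = (4.928 × 10^21) / (7.29898 × 10^12) = 6.75162 × 10^8 m²/s²
v = √(GM/r) = 25983.9 m/s ≈ 5.482 AU/year

Final answer: 5.482 AU/year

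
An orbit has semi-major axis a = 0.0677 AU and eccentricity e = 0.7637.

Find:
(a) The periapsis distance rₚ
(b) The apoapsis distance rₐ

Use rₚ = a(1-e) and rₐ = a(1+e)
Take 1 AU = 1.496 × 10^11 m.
a = 0.0677 AU = 1.01279 × 10^10 m
e = 0.7637:  1 − e = 0.2363,  1 + e = 1.7637
(a) rₚ = a(1 − e) = 1.01279 × 10^10 m × 0.2363 = 2.39323 × 10^9 m ≈ 0.016 AU
(b) rₐ = a(1 + e) = 1.01279 × 10^10 m × 1.7637 = 1.78626 × 10^10 m ≈ 0.1194 AU

Final answer:
(a) rₚ = 0.016 AU
(b) rₐ = 0.1194 AU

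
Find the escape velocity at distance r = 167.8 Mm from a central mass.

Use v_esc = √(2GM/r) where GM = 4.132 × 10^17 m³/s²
r = 167.8 Mm = 1.678 × 10^8 m
GM = 4.132 × 10^17 m³/s²
2GM/r = 2 × (4.132 × 10^17) / (1.678 × 10^8) = 4.92491 × 10^9 m²/s²
v_esc = √(2GM/r) = 70177.7 m/s ≈ 70.18 km/s

Final answer: 70.18 km/s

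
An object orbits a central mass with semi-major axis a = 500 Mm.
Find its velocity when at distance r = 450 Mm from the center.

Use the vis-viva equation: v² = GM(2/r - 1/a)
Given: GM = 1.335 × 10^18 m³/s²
a = 500 Mm = 5 × 10^8 m
r = 450 Mm = 4.5 × 10^8 m
GM = 1.335 × 10^18 m³/s²
2/r − 1/a = 4.44444 × 10^-9 − 2 × 10^-9 = 2.44444 × 10^-9 m⁻¹
v² = GM (2/r − 1/a) = 3.26333 × 10^9 m²/s²
v = 57125.6 m/s ≈ 57.13 km/s

Final answer: 57.13 km/s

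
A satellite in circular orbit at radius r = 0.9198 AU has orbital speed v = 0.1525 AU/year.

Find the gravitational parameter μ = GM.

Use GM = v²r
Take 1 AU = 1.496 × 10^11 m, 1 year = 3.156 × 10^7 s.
r = 0.9198 AU = 1.37602 × 10^11 m
v = 0.1525 AU/year = 722.877 m/s
v² = 522551 m²/s²
GM = v²r = 522551 × 1.37602 × 10^11 = 7.19041 × 10^16 m³/s²
GM ≈ 7.19 × 10^16 m³/s²

Final answer: GM = 7.19 × 10^16 m³/s²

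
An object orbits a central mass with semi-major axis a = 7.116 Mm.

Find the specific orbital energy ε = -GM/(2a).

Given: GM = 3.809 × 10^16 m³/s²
a = 7.116 Mm = 7.116 × 10^6 m
GM = 3.809 × 10^16 m³/s²
2a = 1.4232 × 10^7 m
ε = −GM/(2a) = -2.67636 × 10^9 J/kg ≈ -2.676 GJ/kg

Final answer: -2.676 GJ/kg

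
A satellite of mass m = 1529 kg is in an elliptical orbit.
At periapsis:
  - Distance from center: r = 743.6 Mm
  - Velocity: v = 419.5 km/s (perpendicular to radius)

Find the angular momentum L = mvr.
r = 743.6 Mm = 7.436 × 10^8 m
v = 419.5 km/s = 419500 m/s
vr = 419500 × 7.436 × 10^8 = 3.1194 × 10^14 m²/s
L = m × vr = 1529 × 3.1194 × 10^14 = 4.76957 × 10^17 kg·m²/s ≈ 4.77 × 10^17 kg·m²/s

Final answer: L = 4.77 × 10^17 kg·m²/s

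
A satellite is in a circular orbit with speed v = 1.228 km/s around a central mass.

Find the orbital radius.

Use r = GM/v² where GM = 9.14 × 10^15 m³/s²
v = 1.228 km/s = 1228 m/s
GM = 9.14 × 10^15 m³/s²
v² = 1.50798 × 10^6 m²/s²
r = GM/v² = (9.14 × 10^15) / (1.50798 × 10^6) = 6.06107 × 10^9 m ≈ 6.061 Gm

Final answer: 6.061 Gm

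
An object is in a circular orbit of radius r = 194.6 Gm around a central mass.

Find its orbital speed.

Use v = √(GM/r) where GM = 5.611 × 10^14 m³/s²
r = 194.6 Gm = 1.946 × 10^11 m
GM = 5.611 × 10^14 m³/s²
GM/r = (5.611 × 10^14) / (1.946 × 10^11) = 2883.35 m²/s²
v = √(GM/r) = 53.6968 m/s ≈ 53.7 m/s

Final answer: 53.7 m/s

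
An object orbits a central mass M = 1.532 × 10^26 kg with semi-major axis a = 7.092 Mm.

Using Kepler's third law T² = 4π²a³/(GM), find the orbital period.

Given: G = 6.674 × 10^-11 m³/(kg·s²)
M = 1.532 × 10^26 kg
GM = G × M = 6.674 × 10^-11 × 1.532 × 10^26 = 1.02246 × 10^16 m³/s²
a = 7.092 Mm = 7.092 × 10^6 m
a³ = 3.56703 × 10^20 m³
T = 2π √(a³/GM) = 2π √((3.56703 × 10^20) / (1.02246 × 10^16)) = 2π × 186.78 s
T = 1173.57 s ≈ 19.56 minutes

Final answer: 19.56 minutes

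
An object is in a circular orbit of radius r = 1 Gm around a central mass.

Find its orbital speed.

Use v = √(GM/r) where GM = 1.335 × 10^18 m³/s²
r = 1 Gm = 1 × 10^9 m
GM = 1.335 × 10^18 m³/s²
GM/r = (1.335 × 10^18) / (1 × 10^9) = 1.335 × 10^9 m²/s²
v = √(GM/r) = 36537.7 m/s ≈ 36.54 km/s

Final answer: 36.54 km/s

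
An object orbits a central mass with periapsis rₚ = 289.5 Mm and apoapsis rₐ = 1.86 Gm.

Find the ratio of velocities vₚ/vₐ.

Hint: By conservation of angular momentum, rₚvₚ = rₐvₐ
rₚ = 289.5 Mm = 2.895 × 10^8 m
rₐ = 1.86 Gm = 1.86 × 10^9 m
rₚvₚ = rₐvₐ  ⇒  vₚ/vₐ = rₐ/rₚ
vₚ/vₐ = (1.86 × 10^9) / (2.895 × 10^8) = 6.42487

Final answer: vₚ/vₐ = 6.425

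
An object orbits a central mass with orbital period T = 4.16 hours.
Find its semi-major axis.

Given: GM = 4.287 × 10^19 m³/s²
T = 4.16 hours = 14976 s
GM = 4.287 × 10^19 m³/s²
Kepler's third law: a³ = GM T² / (4π²)
T² = 2.24281 × 10^8 s²
a³ = (4.287 × 10^19) × (2.24281 × 10^8) / (4π²) = 2.43548 × 10^26 m³
a = (a³)^(1/3) = 6.24494 × 10^8 m ≈ 624.5 Mm

Final answer: 624.5 Mm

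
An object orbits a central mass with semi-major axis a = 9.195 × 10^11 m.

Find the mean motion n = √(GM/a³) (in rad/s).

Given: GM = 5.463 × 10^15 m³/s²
a = 9.195 × 10^11 m
GM = 5.463 × 10^15 m³/s²
a³ = 7.77419 × 10^35 m³
GM/a³ = (5.463 × 10^15) / (7.77419 × 10^35) = 7.0271 × 10^-21 s⁻²
n = √(GM/a³) = 8.38278 × 10^-11 rad/s ≈ 8.383 × 10^-11 rad/s

Final answer: n = 8.383 × 10^-11 rad/s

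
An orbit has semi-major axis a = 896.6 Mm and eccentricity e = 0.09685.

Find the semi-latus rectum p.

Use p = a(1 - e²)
a = 896.6 Mm = 8.966 × 10^8 m
e = 0.09685,  e² = 0.00937992,  1 − e² = 0.99062
p = a(1 − e²) = 8.966 × 10^8 m × 0.99062 = 8.8819 × 10^8 m ≈ 888.2 Mm

Final answer: p = 888.2 Mm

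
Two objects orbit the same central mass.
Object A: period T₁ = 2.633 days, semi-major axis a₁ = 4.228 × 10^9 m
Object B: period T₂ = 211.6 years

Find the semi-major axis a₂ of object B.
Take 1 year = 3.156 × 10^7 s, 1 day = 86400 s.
T₁ = 2.633 days = 227491 s
T₂ = 211.6 years = 6.6781 × 10^9 s
a₁ = 4.228 × 10^9 m
Kepler's third law: (T₂/T₁)² = (a₂/a₁)³  ⇒  a₂ = a₁ (T₂/T₁)^(2/3)
T₂/T₁ = 29355.4
(T₂/T₁)^(2/3) = 951.609
a₂ = 4.228 × 10^9 m × 951.609 = 4.0234 × 10^12 m ≈ 4.023 × 10^12 m

Final answer: a₂ = 4.023 × 10^12 m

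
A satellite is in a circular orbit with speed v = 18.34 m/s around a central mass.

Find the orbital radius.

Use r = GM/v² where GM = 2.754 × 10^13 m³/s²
v = 18.34 m/s
GM = 2.754 × 10^13 m³/s²
v² = 336.356 m²/s²
r = GM/v² = (2.754 × 10^13) / 336.356 = 8.18776 × 10^10 m ≈ 8.188 × 10^10 m

Final answer: 8.188 × 10^10 m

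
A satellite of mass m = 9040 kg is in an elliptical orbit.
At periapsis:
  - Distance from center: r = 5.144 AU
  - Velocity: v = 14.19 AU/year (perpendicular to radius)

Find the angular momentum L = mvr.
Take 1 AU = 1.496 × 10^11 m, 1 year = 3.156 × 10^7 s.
r = 5.144 AU = 7.69542 × 10^11 m
v = 14.19 AU/year = 67263.1 m/s
vr = 67263.1 × 7.69542 × 10^11 = 5.17618 × 10^16 m²/s
L = m × vr = 9040 × 5.17618 × 10^16 = 4.67927 × 10^20 kg·m²/s ≈ 4.679 × 10^20 kg·m²/s

Final answer: L = 4.679 × 10^20 kg·m²/s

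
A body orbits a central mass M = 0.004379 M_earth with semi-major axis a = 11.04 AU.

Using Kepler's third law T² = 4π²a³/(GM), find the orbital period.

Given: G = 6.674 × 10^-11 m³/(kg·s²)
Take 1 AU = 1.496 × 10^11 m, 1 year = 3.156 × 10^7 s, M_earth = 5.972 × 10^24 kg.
M = 0.004379 M_earth = 2.61514 × 10^22 kg
GM = G × M = 6.674 × 10^-11 × 2.61514 × 10^22 = 1.74534 × 10^12 m³/s²
a = 11.04 AU = 1.65158 × 10^12 m
a³ = 4.50507 × 10^36 m³
T = 2π √(a³/GM) = 2π √((4.50507 × 10^36) / (1.74534 × 10^12)) = 2π × 1.60661 × 10^12 s
T = 1.00946 × 10^13 s ≈ 3.199 × 10^5 years

Final answer: 3.199 × 10^5 years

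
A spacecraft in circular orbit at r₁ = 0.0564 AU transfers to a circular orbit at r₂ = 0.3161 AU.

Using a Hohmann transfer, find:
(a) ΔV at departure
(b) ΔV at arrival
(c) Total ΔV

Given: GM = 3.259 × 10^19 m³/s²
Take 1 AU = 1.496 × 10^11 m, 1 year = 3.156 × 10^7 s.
r₁ = 0.0564 AU = 8.43744 × 10^9 m
r₂ = 0.3161 AU = 4.72886 × 10^10 m
GM = 3.259 × 10^19 m³/s²
Transfer ellipse: a_t = (r₁ + r₂)/2 = 2.7863 × 10^10 m
Circular speed at r₁: v₁ = √(GM/r₁) = 62149.4 m/s
Transfer speed at r₁ (periapsis): v₁ₜ = √(GM(2/r₁ − 1/a_t)) = 80965.7 m/s
(a) ΔV₁ = v₁ₜ − v₁ = 18816.3 m/s ≈ 3.97 AU/year
Circular speed at r₂: v₂ = √(GM/r₂) = 26252.1 m/s
Transfer speed at r₂ (apoapsis): v₂ₜ = √(GM(2/r₂ − 1/a_t)) = 14446.3 m/s
(b) ΔV₂ = v₂ − v₂ₜ = 11805.8 m/s ≈ 2.491 AU/year
(c) ΔV_total = ΔV₁ + ΔV₂ = 30622.1 m/s ≈ 6.46 AU/year

Final answer:
(a) ΔV₁ = 3.97 AU/year
(b) ΔV₂ = 2.491 AU/year
(c) ΔV_total = 6.46 AU/year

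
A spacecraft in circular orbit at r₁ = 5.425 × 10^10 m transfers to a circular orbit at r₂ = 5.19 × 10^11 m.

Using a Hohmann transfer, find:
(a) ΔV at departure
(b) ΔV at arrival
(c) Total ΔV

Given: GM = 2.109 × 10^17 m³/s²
r₁ = 5.425 × 10^10 m
r₂ = 5.19 × 10^11 m
GM = 2.109 × 10^17 m³/s²
Transfer ellipse: a_t = (r₁ + r₂)/2 = 2.86625 × 10^11 m
Circular speed at r₁: v₁ = √(GM/r₁) = 1971.69 m/s
Transfer speed at r₁ (periapsis): v₁ₜ = √(GM(2/r₁ − 1/a_t)) = 2653.17 m/s
(a) ΔV₁ = v₁ₜ − v₁ = 681.481 m/s ≈ 681.5 m/s
Circular speed at r₂: v₂ = √(GM/r₂) = 637.462 m/s
Transfer speed at r₂ (apoapsis): v₂ₜ = √(GM(2/r₂ − 1/a_t)) = 277.33 m/s
(b) ΔV₂ = v₂ − v₂ₜ = 360.132 m/s ≈ 360.1 m/s
(c) ΔV_total = ΔV₁ + ΔV₂ = 1041.61 m/s ≈ 1.042 km/s

Final answer:
(a) ΔV₁ = 681.5 m/s
(b) ΔV₂ = 360.1 m/s
(c) ΔV_total = 1.042 km/s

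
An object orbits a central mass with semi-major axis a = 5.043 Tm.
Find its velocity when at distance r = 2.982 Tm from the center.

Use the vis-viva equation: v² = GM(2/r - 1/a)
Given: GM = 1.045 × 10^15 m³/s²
a = 5.043 Tm = 5.043 × 10^12 m
r = 2.982 Tm = 2.982 × 10^12 m
GM = 1.045 × 10^15 m³/s²
2/r − 1/a = 6.70691 × 10^-13 − 1.98295 × 10^-13 = 4.72396 × 10^-13 m⁻¹
v² = GM (2/r − 1/a) = 493.654 m²/s²
v = 22.2183 m/s ≈ 22.22 m/s

Final answer: 22.22 m/s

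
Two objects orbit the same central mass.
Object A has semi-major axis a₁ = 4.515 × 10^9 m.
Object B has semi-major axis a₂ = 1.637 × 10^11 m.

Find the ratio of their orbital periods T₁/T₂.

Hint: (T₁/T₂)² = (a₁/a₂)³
a₁ = 4.515 × 10^9 m
a₂ = 1.637 × 10^11 m
a₁/a₂ = 0.0275809
T₁/T₂ = (a₁/a₂)^(3/2) = (0.0275809)^1.5 = 0.00458051

Final answer: T₁/T₂ = 0.004581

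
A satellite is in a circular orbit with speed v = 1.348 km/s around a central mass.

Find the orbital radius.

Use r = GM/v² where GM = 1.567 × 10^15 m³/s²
v = 1.348 km/s = 1348 m/s
GM = 1.567 × 10^15 m³/s²
v² = 1.8171 × 10^6 m²/s²
r = GM/v² = (1.567 × 10^15) / (1.8171 × 10^6) = 8.62361 × 10^8 m ≈ 862.4 Mm

Final answer: 862.4 Mm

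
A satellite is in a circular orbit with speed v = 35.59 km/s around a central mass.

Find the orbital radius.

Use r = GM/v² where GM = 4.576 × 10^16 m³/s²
v = 35.59 km/s = 35590 m/s
GM = 4.576 × 10^16 m³/s²
v² = 1.26665 × 10^9 m²/s²
r = GM/v² = (4.576 × 10^16) / (1.26665 × 10^9) = 3.61268 × 10^7 m ≈ 3.613 × 10^7 m

Final answer: 3.613 × 10^7 m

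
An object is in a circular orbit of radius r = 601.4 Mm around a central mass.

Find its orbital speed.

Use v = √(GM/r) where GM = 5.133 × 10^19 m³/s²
r = 601.4 Mm = 6.014 × 10^8 m
GM = 5.133 × 10^19 m³/s²
GM/r = (5.133 × 10^19) / (6.014 × 10^8) = 8.53508 × 10^10 m²/s²
v = √(GM/r) = 292149 m/s ≈ 292.1 km/s

Final answer: 292.1 km/s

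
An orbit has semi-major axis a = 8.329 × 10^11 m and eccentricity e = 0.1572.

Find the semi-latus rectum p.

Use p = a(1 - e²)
a = 8.329 × 10^11 m
e = 0.1572,  e² = 0.0247118,  1 − e² = 0.975288
p = a(1 − e²) = 8.329 × 10^11 m × 0.975288 = 8.12318 × 10^11 m ≈ 8.123 × 10^11 m

Final answer: p = 8.123 × 10^11 m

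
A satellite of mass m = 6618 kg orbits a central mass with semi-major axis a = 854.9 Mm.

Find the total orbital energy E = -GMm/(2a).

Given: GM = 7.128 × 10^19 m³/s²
a = 854.9 Mm = 8.549 × 10^8 m
GM = 7.128 × 10^19 m³/s²
2a = 1.7098 × 10^9 m
GMm = 7.128 × 10^19 × 6618 = 4.71731 × 10^23 m³·kg/s²
E = −GMm/(2a) = -2.75898 × 10^14 J ≈ -275.9 TJ

Final answer: -275.9 TJ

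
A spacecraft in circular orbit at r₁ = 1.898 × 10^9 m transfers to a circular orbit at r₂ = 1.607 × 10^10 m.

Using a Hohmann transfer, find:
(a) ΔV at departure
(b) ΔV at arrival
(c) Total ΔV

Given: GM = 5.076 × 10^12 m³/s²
r₁ = 1.898 × 10^9 m
r₂ = 1.607 × 10^10 m
GM = 5.076 × 10^12 m³/s²
Transfer ellipse: a_t = (r₁ + r₂)/2 = 8.984 × 10^9 m
Circular speed at r₁: v₁ = √(GM/r₁) = 51.7145 m/s
Transfer speed at r₁ (periapsis): v₁ₜ = √(GM(2/r₁ − 1/a_t)) = 69.1649 m/s
(a) ΔV₁ = v₁ₜ − v₁ = 17.4504 m/s ≈ 17.45 m/s
Circular speed at r₂: v₂ = √(GM/r₂) = 17.7727 m/s
Transfer speed at r₂ (apoapsis): v₂ₜ = √(GM(2/r₂ − 1/a_t)) = 8.16895 m/s
(b) ΔV₂ = v₂ − v₂ₜ = 9.60373 m/s ≈ 9.604 m/s
(c) ΔV_total = ΔV₁ + ΔV₂ = 27.0541 m/s ≈ 27.05 m/s

Final answer:
(a) ΔV₁ = 17.45 m/s
(b) ΔV₂ = 9.604 m/s
(c) ΔV_total = 27.05 m/s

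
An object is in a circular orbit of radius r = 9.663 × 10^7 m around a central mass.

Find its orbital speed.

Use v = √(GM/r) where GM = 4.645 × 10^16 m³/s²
r = 9.663 × 10^7 m
GM = 4.645 × 10^16 m³/s²
GM/r = (4.645 × 10^16) / (9.663 × 10^7) = 4.807 × 10^8 m²/s²
v = √(GM/r) = 21924.9 m/s ≈ 21.92 km/s

Final answer: 21.92 km/s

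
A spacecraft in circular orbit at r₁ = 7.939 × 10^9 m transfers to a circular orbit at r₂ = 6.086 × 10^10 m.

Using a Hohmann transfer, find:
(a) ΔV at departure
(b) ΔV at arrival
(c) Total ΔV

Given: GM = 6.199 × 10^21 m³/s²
r₁ = 7.939 × 10^9 m
r₂ = 6.086 × 10^10 m
GM = 6.199 × 10^21 m³/s²
Transfer ellipse: a_t = (r₁ + r₂)/2 = 3.43995 × 10^10 m
Circular speed at r₁: v₁ = √(GM/r₁) = 883645 m/s
Transfer speed at r₁ (periapsis): v₁ₜ = √(GM(2/r₁ − 1/a_t)) = 1.17535 × 10^6 m/s
(a) ΔV₁ = v₁ₜ − v₁ = 291706 m/s ≈ 291.7 km/s
Circular speed at r₂: v₂ = √(GM/r₂) = 319150 m/s
Transfer speed at r₂ (apoapsis): v₂ₜ = √(GM(2/r₂ − 1/a_t)) = 153321 m/s
(b) ΔV₂ = v₂ − v₂ₜ = 165829 m/s ≈ 165.8 km/s
(c) ΔV_total = ΔV₁ + ΔV₂ = 457535 m/s ≈ 457.5 km/s

Final answer:
(a) ΔV₁ = 291.7 km/s
(b) ΔV₂ = 165.8 km/s
(c) ΔV_total = 457.5 km/s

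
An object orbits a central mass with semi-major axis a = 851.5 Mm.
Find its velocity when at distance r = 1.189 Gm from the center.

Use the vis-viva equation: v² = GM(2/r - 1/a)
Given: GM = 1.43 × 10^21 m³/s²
a = 851.5 Mm = 8.515 × 10^8 m
r = 1.189 Gm = 1.189 × 10^9 m
GM = 1.43 × 10^21 m³/s²
2/r − 1/a = 1.68209 × 10^-9 − 1.1744 × 10^-9 = 5.07688 × 10^-10 m⁻¹
v² = GM (2/r − 1/a) = 7.25993 × 10^11 m²/s²
v = 852052 m/s ≈ 852.1 km/s

Final answer: 852.1 km/s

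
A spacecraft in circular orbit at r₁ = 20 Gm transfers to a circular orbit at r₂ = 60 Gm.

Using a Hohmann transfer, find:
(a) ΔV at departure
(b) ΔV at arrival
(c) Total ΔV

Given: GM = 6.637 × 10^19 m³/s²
r₁ = 20 Gm = 2 × 10^10 m
r₂ = 60 Gm = 6 × 10^10 m
GM = 6.637 × 10^19 m³/s²
Transfer ellipse: a_t = (r₁ + r₂)/2 = 4 × 10^10 m
Circular speed at r₁: v₁ = √(GM/r₁) = 57606.4 m/s
Transfer speed at r₁ (periapsis): v₁ₜ = √(GM(2/r₁ − 1/a_t)) = 70553.2 m/s
(a) ΔV₁ = v₁ₜ − v₁ = 12946.7 m/s ≈ 12.95 km/s
Circular speed at r₂: v₂ = √(GM/r₂) = 33259.1 m/s
Transfer speed at r₂ (apoapsis): v₂ₜ = √(GM(2/r₂ − 1/a_t)) = 23517.7 m/s
(b) ΔV₂ = v₂ − v₂ₜ = 9741.36 m/s ≈ 9.741 km/s
(c) ΔV_total = ΔV₁ + ΔV₂ = 22688.1 m/s ≈ 22.69 km/s

Final answer:
(a) ΔV₁ = 12.95 km/s
(b) ΔV₂ = 9.741 km/s
(c) ΔV_total = 22.69 km/s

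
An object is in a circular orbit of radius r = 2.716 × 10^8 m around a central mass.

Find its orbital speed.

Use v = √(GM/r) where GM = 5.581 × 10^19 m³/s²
r = 2.716 × 10^8 m
GM = 5.581 × 10^19 m³/s²
GM/r = (5.581 × 10^19) / (2.716 × 10^8) = 2.05486 × 10^11 m²/s²
v = √(GM/r) = 453306 m/s ≈ 453.3 km/s

Final answer: 453.3 km/s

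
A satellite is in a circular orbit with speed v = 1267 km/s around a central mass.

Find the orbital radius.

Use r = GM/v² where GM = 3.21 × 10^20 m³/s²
v = 1267 km/s = 1.267 × 10^6 m/s
GM = 3.21 × 10^20 m³/s²
v² = 1.60529 × 10^12 m²/s²
r = GM/v² = (3.21 × 10^20) / (1.60529 × 10^12) = 1.99964 × 10^8 m ≈ 200 Mm

Final answer: 200 Mm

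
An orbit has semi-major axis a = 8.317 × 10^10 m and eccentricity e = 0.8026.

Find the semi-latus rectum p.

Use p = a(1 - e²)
a = 8.317 × 10^10 m
e = 0.8026,  e² = 0.644167,  1 − e² = 0.355833
p = a(1 − e²) = 8.317 × 10^10 m × 0.355833 = 2.95947 × 10^10 m ≈ 2.959 × 10^10 m

Final answer: p = 2.959 × 10^10 m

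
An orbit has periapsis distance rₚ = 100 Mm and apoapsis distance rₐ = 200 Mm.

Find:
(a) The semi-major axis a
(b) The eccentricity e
rₚ = 100 Mm = 1 × 10^8 m
rₐ = 200 Mm = 2 × 10^8 m
(a) a = (rₚ + rₐ)/2 = 1.5 × 10^8 m ≈ 150 Mm
(b) e = (rₐ − rₚ)/(rₐ + rₚ) = (1 × 10^8) / (3 × 10^8) = 0.333333

Final answer:
(a) a = 150 Mm
(b) e = 0.3333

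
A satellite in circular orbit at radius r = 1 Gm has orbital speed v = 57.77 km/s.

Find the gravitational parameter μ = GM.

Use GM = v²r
r = 1 Gm = 1 × 10^9 m
v = 57.77 km/s = 57770 m/s
v² = 3.33737 × 10^9 m²/s²
GM = v²r = 3.33737 × 10^9 × 1 × 10^9 = 3.33737 × 10^18 m³/s²
GM ≈ 3.337 × 10^18 m³/s²

Final answer: GM = 3.337 × 10^18 m³/s²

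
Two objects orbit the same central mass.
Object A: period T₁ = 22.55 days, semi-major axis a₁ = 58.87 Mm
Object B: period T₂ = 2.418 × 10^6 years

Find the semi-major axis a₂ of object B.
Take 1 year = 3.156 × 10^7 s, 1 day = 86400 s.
T₁ = 22.55 days = 1.94832 × 10^6 s
T₂ = 2.418 × 10^6 years = 7.63121 × 10^13 s
a₁ = 58.87 Mm = 5.887 × 10^7 m
Kepler's third law: (T₂/T₁)² = (a₂/a₁)³  ⇒  a₂ = a₁ (T₂/T₁)^(2/3)
T₂/T₁ = 3.91681 × 10^7
(T₂/T₁)^(2/3) = 115333
a₂ = 5.887 × 10^7 m × 115333 = 6.78968 × 10^12 m ≈ 6.79 Tm

Final answer: a₂ = 6.79 Tm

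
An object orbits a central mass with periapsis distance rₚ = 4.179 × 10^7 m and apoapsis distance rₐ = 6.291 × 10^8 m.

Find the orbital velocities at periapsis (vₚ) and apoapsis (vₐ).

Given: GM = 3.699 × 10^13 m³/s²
rₚ = 4.179 × 10^7 m
rₐ = 6.291 × 10^8 m
GM = 3.699 × 10^13 m³/s²
a = (rₚ + rₐ)/2 = 3.35445 × 10^8 m
Vis-viva: v² = GM (2/r − 1/a)
vₚ² = 3.699 × 10^13 × (4.78583 × 10^-8 − 2.98111 × 10^-9) = 1.66001 × 10^6 m²/s²
vₚ = 1288.41 m/s ≈ 1.288 km/s
vₐ² = 3.699 × 10^13 × (3.17914 × 10^-9 − 2.98111 × 10^-9) = 7325.14 m²/s²
vₐ = 85.587 m/s ≈ 85.59 m/s

Final answer: vₚ = 1.288 km/s, vₐ = 85.59 m/s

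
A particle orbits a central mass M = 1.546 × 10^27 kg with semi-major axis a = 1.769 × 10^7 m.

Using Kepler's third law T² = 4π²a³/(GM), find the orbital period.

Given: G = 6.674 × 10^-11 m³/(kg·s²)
M = 1.546 × 10^27 kg
GM = G × M = 6.674 × 10^-11 × 1.546 × 10^27 = 1.0318 × 10^17 m³/s²
a = 1.769 × 10^7 m
a³ = 5.53584 × 10^21 m³
T = 2π √(a³/GM) = 2π √((5.53584 × 10^21) / (1.0318 × 10^17)) = 2π × 231.63 s
T = 1455.37 s ≈ 24.26 minutes

Final answer: 24.26 minutes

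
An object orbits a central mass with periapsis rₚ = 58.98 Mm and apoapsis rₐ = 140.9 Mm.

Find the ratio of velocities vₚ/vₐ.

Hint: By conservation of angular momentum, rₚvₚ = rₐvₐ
rₚ = 58.98 Mm = 5.898 × 10^7 m
rₐ = 140.9 Mm = 1.409 × 10^8 m
rₚvₚ = rₐvₐ  ⇒  vₚ/vₐ = rₐ/rₚ
vₚ/vₐ = (1.409 × 10^8) / (5.898 × 10^7) = 2.38895

Final answer: vₚ/vₐ = 2.389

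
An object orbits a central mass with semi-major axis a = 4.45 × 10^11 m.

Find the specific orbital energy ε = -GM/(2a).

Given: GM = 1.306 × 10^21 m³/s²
a = 4.45 × 10^11 m
GM = 1.306 × 10^21 m³/s²
2a = 8.9 × 10^11 m
ε = −GM/(2a) = -1.46742 × 10^9 J/kg ≈ -1.467 GJ/kg

Final answer: -1.467 GJ/kg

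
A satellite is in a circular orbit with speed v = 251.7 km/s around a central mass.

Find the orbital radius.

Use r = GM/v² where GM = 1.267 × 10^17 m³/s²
v = 251.7 km/s = 251700 m/s
GM = 1.267 × 10^17 m³/s²
v² = 6.33529 × 10^10 m²/s²
r = GM/v² = (1.267 × 10^17) / (6.33529 × 10^10) = 1.99991 × 10^6 m ≈ 2 Mm

Final answer: 2 Mm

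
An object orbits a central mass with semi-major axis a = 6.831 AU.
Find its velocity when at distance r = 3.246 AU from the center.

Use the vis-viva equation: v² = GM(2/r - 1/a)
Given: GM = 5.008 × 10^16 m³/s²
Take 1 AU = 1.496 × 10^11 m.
a = 6.831 AU = 1.02192 × 10^12 m
r = 3.246 AU = 4.85602 × 10^11 m
GM = 5.008 × 10^16 m³/s²
2/r − 1/a = 4.1186 × 10^-12 − 9.78552 × 10^-13 = 3.14005 × 10^-12 m⁻¹
v² = GM (2/r − 1/a) = 157254 m²/s²
v = 396.552 m/s ≈ 396.6 m/s

Final answer: 396.6 m/s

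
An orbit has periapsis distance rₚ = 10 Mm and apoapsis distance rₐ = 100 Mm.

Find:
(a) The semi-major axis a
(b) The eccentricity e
rₚ = 10 Mm = 1 × 10^7 m
rₐ = 100 Mm = 1 × 10^8 m
(a) a = (rₚ + rₐ)/2 = 5.5 × 10^7 m ≈ 55 Mm
(b) e = (rₐ − rₚ)/(rₐ + rₚ) = (9 × 10^7) / (1.1 × 10^8) = 0.818182

Final answer:
(a) a = 55 Mm
(b) e = 0.8182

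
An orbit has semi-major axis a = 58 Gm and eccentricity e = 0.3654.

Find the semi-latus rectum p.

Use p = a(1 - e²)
a = 58 Gm = 5.8 × 10^10 m
e = 0.3654,  e² = 0.133517,  1 − e² = 0.866483
p = a(1 − e²) = 5.8 × 10^10 m × 0.866483 = 5.0256 × 10^10 m ≈ 50.26 Gm

Final answer: p = 50.26 Gm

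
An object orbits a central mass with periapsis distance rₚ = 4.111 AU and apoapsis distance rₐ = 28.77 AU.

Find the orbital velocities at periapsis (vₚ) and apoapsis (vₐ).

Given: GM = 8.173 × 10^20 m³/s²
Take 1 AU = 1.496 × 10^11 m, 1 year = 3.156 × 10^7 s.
rₚ = 4.111 AU = 6.15006 × 10^11 m
rₐ = 28.77 AU = 4.30399 × 10^12 m
GM = 8.173 × 10^20 m³/s²
a = (rₚ + rₐ)/2 = 2.4595 × 10^12 m
Vis-viva: v² = GM (2/r − 1/a)
vₚ² = 8.173 × 10^20 × (3.252 × 10^-12 − 4.06587 × 10^-13) = 2.32556 × 10^9 m²/s²
vₚ = 48224 m/s ≈ 10.17 AU/year
vₐ² = 8.173 × 10^20 × (4.64685 × 10^-13 − 4.06587 × 10^-13) = 4.74835 × 10^7 m²/s²
vₐ = 6890.83 m/s ≈ 1.454 AU/year

Final answer: vₚ = 10.17 AU/year, vₐ = 1.454 AU/year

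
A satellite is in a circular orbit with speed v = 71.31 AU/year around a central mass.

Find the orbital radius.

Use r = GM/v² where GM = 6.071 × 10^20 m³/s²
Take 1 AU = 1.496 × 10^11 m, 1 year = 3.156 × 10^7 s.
v = 71.31 AU/year = 338022 m/s
GM = 6.071 × 10^20 m³/s²
v² = 1.14259 × 10^11 m²/s²
r = GM/v² = (6.071 × 10^20) / (1.14259 × 10^11) = 5.31337 × 10^9 m ≈ 0.03552 AU

Final answer: 0.03552 AU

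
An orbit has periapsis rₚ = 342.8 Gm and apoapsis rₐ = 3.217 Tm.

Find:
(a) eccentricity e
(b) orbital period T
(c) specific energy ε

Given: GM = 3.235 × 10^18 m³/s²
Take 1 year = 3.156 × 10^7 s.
rₚ = 342.8 Gm = 3.428 × 10^11 m
rₐ = 3.217 Tm = 3.217 × 10^12 m
GM = 3.235 × 10^18 m³/s²
a = (rₚ + rₐ)/2 = 1.7799 × 10^12 m
e = (rₐ − rₚ)/(rₐ + rₚ) = (2.8742 × 10^12) / (3.5598 × 10^12) = 0.807405
(a) e = 0.807405 ≈ 0.8074
(b) a³ = 5.6388 × 10^36 m³;  T = 2π √(a³/GM) = 2π × 1.32025 × 10^9 s = 8.29538 × 10^9 s ≈ 262.8 years
(c) 2a = 3.5598 × 10^12 m;  ε = −GM/(2a) = -908759 J/kg ≈ -908.8 kJ/kg

Final answer:
(a) eccentricity e = 0.8074
(b) orbital period T = 262.8 years
(c) specific energy ε = -908.8 kJ/kg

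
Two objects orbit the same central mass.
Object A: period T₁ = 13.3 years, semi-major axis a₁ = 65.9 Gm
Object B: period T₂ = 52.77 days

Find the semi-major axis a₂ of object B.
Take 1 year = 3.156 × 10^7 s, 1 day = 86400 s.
T₁ = 13.3 years = 4.19748 × 10^8 s
T₂ = 52.77 days = 4.55933 × 10^6 s
a₁ = 65.9 Gm = 6.59 × 10^10 m
Kepler's third law: (T₂/T₁)² = (a₂/a₁)³  ⇒  a₂ = a₁ (T₂/T₁)^(2/3)
T₂/T₁ = 0.0108621
(T₂/T₁)^(2/3) = 0.0490465
a₂ = 6.59 × 10^10 m × 0.0490465 = 3.23217 × 10^9 m ≈ 3.232 Gm

Final answer: a₂ = 3.232 Gm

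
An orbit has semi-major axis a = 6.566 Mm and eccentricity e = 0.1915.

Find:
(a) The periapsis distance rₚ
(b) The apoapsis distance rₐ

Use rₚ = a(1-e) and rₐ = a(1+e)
a = 6.566 Mm = 6.566 × 10^6 m
e = 0.1915:  1 − e = 0.8085,  1 + e = 1.1915
(a) rₚ = a(1 − e) = 6.566 × 10^6 m × 0.8085 = 5.30861 × 10^6 m ≈ 5.309 Mm
(b) rₐ = a(1 + e) = 6.566 × 10^6 m × 1.1915 = 7.82339 × 10^6 m ≈ 7.823 Mm

Final answer:
(a) rₚ = 5.309 Mm
(b) rₐ = 7.823 Mm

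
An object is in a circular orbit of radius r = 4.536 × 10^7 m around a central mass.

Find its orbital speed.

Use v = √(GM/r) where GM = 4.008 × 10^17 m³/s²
r = 4.536 × 10^7 m
GM = 4.008 × 10^17 m³/s²
GM/r = (4.008 × 10^17) / (4.536 × 10^7) = 8.83598 × 10^9 m²/s²
v = √(GM/r) = 93999.9 m/s ≈ 94 km/s

Final answer: 94 km/s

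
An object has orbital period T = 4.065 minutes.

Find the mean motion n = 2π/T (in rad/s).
T = 4.065 minutes = 243.9 s
n = 2π / 243.9 s = 0.0257613 rad/s ≈ 0.02576 rad/s

Final answer: n = 0.02576 rad/s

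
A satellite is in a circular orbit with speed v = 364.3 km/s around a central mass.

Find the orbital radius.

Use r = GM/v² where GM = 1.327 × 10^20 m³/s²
v = 364.3 km/s = 364300 m/s
GM = 1.327 × 10^20 m³/s²
v² = 1.32714 × 10^11 m²/s²
r = GM/v² = (1.327 × 10^20) / (1.32714 × 10^11) = 9.99891 × 10^8 m ≈ 999.9 Mm

Final answer: 999.9 Mm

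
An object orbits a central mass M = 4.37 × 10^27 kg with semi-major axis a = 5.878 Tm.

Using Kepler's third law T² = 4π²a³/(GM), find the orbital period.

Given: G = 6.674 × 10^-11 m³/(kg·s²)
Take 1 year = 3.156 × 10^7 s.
M = 4.37 × 10^27 kg
GM = G × M = 6.674 × 10^-11 × 4.37 × 10^27 = 2.91654 × 10^17 m³/s²
a = 5.878 Tm = 5.878 × 10^12 m
a³ = 2.0309 × 10^38 m³
T = 2π √(a³/GM) = 2π √((2.0309 × 10^38) / (2.91654 × 10^17)) = 2π × 2.63882 × 10^10 s
T = 1.65802 × 10^11 s ≈ 5254 years

Final answer: 5254 years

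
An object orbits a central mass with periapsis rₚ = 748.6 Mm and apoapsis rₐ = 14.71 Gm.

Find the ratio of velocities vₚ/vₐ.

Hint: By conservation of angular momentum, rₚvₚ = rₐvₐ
rₚ = 748.6 Mm = 7.486 × 10^8 m
rₐ = 14.71 Gm = 1.471 × 10^10 m
rₚvₚ = rₐvₐ  ⇒  vₚ/vₐ = rₐ/rₚ
vₚ/vₐ = (1.471 × 10^10) / (7.486 × 10^8) = 19.65

Final answer: vₚ/vₐ = 19.65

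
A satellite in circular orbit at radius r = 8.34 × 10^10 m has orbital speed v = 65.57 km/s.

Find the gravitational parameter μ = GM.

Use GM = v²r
r = 8.34 × 10^10 m
v = 65.57 km/s = 65570 m/s
v² = 4.29942 × 10^9 m²/s²
GM = v²r = 4.29942 × 10^9 × 8.34 × 10^10 = 3.58572 × 10^20 m³/s²
GM ≈ 3.586 × 10^20 m³/s²

Final answer: GM = 3.586 × 10^20 m³/s²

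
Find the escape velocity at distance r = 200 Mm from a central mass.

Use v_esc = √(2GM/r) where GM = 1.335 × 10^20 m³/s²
r = 200 Mm = 2 × 10^8 m
GM = 1.335 × 10^20 m³/s²
2GM/r = 2 × (1.335 × 10^20) / (2 × 10^8) = 1.335 × 10^12 m²/s²
v_esc = √(2GM/r) = 1.15542 × 10^6 m/s ≈ 1155 km/s

Final answer: 1155 km/s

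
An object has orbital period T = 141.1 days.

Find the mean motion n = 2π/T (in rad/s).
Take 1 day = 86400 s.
T = 141.1 days = 1.2191 × 10^7 s
n = 2π / (1.2191 × 10^7 s) = 5.15394 × 10^-7 rad/s ≈ 5.154 × 10^-7 rad/s

Final answer: n = 5.154 × 10^-7 rad/s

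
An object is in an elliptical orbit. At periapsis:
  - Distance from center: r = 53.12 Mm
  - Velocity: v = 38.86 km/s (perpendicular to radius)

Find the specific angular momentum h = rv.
r = 53.12 Mm = 5.312 × 10^7 m
v = 38.86 km/s = 38860 m/s
h = rv = 5.312 × 10^7 × 38860 = 2.06424 × 10^12 m²/s ≈ 2.064 × 10^12 m²/s

Final answer: h = 2.064 × 10^12 m²/s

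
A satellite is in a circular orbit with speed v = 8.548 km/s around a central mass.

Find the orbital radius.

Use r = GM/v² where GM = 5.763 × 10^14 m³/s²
v = 8.548 km/s = 8548 m/s
GM = 5.763 × 10^14 m³/s²
v² = 7.30683 × 10^7 m²/s²
r = GM/v² = (5.763 × 10^14) / (7.30683 × 10^7) = 7.88714 × 10^6 m ≈ 7.887 × 10^6 m

Final answer: 7.887 × 10^6 m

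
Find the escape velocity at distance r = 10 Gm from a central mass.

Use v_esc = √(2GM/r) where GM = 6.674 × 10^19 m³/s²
r = 10 Gm = 1 × 10^10 m
GM = 6.674 × 10^19 m³/s²
2GM/r = 2 × (6.674 × 10^19) / (1 × 10^10) = 1.3348 × 10^10 m²/s²
v_esc = √(2GM/r) = 115534 m/s ≈ 115.5 km/s

Final answer: 115.5 km/s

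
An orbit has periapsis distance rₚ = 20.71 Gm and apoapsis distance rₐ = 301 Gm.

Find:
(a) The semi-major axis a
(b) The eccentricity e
rₚ = 20.71 Gm = 2.071 × 10^10 m
rₐ = 301 Gm = 3.01 × 10^11 m
(a) a = (rₚ + rₐ)/2 = 1.60855 × 10^11 m ≈ 160.9 Gm
(b) e = (rₐ − rₚ)/(rₐ + rₚ) = (2.8029 × 10^11) / (3.2171 × 10^11) = 0.871251

Final answer:
(a) a = 160.9 Gm
(b) e = 0.8713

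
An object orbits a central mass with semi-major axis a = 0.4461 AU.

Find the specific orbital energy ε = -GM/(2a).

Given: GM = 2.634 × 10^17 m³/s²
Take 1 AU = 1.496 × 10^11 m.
a = 0.4461 AU = 6.67366 × 10^10 m
GM = 2.634 × 10^17 m³/s²
2a = 1.33473 × 10^11 m
ε = −GM/(2a) = -1.97343 × 10^6 J/kg ≈ -1.973 MJ/kg

Final answer: -1.973 MJ/kg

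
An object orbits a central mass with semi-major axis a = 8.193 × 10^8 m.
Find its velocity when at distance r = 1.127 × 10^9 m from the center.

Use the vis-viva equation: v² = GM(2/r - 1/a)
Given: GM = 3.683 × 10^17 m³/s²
a = 8.193 × 10^8 m
r = 1.127 × 10^9 m
GM = 3.683 × 10^17 m³/s²
2/r − 1/a = 1.77462 × 10^-9 − 1.22055 × 10^-9 = 5.54069 × 10^-10 m⁻¹
v² = GM (2/r − 1/a) = 2.04064 × 10^8 m²/s²
v = 14285.1 m/s ≈ 14.29 km/s

Final answer: 14.29 km/s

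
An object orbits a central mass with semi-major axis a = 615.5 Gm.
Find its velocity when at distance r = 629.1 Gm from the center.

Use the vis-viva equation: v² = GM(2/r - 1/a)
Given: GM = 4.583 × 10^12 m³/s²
a = 615.5 Gm = 6.155 × 10^11 m
r = 629.1 Gm = 6.291 × 10^11 m
GM = 4.583 × 10^12 m³/s²
2/r − 1/a = 3.17914 × 10^-12 − 1.6247 × 10^-12 = 1.55445 × 10^-12 m⁻¹
v² = GM (2/r − 1/a) = 7.12404 m²/s²
v = 2.66909 m/s ≈ 2.669 m/s

Final answer: 2.669 m/s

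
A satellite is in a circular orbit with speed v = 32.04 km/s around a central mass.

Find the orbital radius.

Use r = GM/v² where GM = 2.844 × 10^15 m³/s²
v = 32.04 km/s = 32040 m/s
GM = 2.844 × 10^15 m³/s²
v² = 1.02656 × 10^9 m²/s²
r = GM/v² = (2.844 × 10^15) / (1.02656 × 10^9) = 2.77041 × 10^6 m ≈ 2.77 Mm

Final answer: 2.77 Mm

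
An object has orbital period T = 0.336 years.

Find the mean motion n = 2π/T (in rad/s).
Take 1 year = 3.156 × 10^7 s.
T = 0.336 years = 1.06042 × 10^7 s
n = 2π / (1.06042 × 10^7 s) = 5.92521 × 10^-7 rad/s ≈ 5.925 × 10^-7 rad/s

Final answer: n = 5.925 × 10^-7 rad/s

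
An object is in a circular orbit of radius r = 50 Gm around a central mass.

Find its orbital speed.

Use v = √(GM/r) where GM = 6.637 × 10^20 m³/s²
r = 50 Gm = 5 × 10^10 m
GM = 6.637 × 10^20 m³/s²
GM/r = (6.637 × 10^20) / (5 × 10^10) = 1.3274 × 10^10 m²/s²
v = √(GM/r) = 115213 m/s ≈ 115.2 km/s

Final answer: 115.2 km/s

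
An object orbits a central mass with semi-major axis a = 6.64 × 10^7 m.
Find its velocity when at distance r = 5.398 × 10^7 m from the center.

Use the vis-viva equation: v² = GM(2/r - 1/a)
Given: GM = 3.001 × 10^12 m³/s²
a = 6.64 × 10^7 m
r = 5.398 × 10^7 m
GM = 3.001 × 10^12 m³/s²
2/r − 1/a = 3.70508 × 10^-8 − 1.50602 × 10^-8 = 2.19905 × 10^-8 m⁻¹
v² = GM (2/r − 1/a) = 65993.5 m²/s²
v = 256.892 m/s ≈ 256.9 m/s

Final answer: 256.9 m/s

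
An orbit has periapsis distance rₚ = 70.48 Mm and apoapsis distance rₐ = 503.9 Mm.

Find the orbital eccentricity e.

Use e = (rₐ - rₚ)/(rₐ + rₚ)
rₚ = 70.48 Mm = 7.048 × 10^7 m
rₐ = 503.9 Mm = 5.039 × 10^8 m
rₐ − rₚ = 4.3342 × 10^8 m
rₐ + rₚ = 5.7438 × 10^8 m
e = (rₐ − rₚ)/(rₐ + rₚ) = 0.754588

Final answer: e = 0.7546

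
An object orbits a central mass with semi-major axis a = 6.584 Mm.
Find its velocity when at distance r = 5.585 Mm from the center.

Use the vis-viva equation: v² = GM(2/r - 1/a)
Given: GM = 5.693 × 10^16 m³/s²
a = 6.584 Mm = 6.584 × 10^6 m
r = 5.585 Mm = 5.585 × 10^6 m
GM = 5.693 × 10^16 m³/s²
2/r − 1/a = 3.58102 × 10^-7 − 1.51883 × 10^-7 = 2.06219 × 10^-7 m⁻¹
v² = GM (2/r − 1/a) = 1.174 × 10^10 m²/s²
v = 108351 m/s ≈ 108.4 km/s

Final answer: 108.4 km/s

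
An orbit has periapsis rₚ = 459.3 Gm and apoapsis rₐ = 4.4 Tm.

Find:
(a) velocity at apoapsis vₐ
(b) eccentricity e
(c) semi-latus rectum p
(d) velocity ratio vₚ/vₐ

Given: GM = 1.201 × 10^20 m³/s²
rₚ = 459.3 Gm = 4.593 × 10^11 m
rₐ = 4.4 Tm = 4.4 × 10^12 m
GM = 1.201 × 10^20 m³/s²
a = (rₚ + rₐ)/2 = 2.42965 × 10^12 m
e = (rₐ − rₚ)/(rₐ + rₚ) = (3.9407 × 10^12) / (4.8593 × 10^12) = 0.81096
(a) vₐ² = GM (2/rₐ − 1/a) = 1.201 × 10^20 × (4.54545 × 10^-13 − 4.11582 × 10^-13) = 5.15992 × 10^6 m²/s²;  vₐ = 2271.55 m/s ≈ 2.272 km/s
(b) e = 0.81096 ≈ 0.811
(c) 1 − e² = 0.342343;  p = a(1 − e²) = 2.42965 × 10^12 × 0.342343 = 8.31774 × 10^11 m ≈ 831.8 Gm
(d) vₚ/vₐ = rₐ/rₚ (angular momentum) = (4.4 × 10^12) / (4.593 × 10^11) = 9.5798 ≈ 9.58

Final answer:
(a) velocity at apoapsis vₐ = 2.272 km/s
(b) eccentricity e = 0.811
(c) semi-latus rectum p = 831.8 Gm
(d) velocity ratio vₚ/vₐ = 9.58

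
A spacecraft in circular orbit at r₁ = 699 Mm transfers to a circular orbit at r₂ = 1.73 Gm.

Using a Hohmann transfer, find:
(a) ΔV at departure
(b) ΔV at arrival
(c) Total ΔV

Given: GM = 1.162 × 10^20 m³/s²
r₁ = 699 Mm = 6.99 × 10^8 m
r₂ = 1.73 Gm = 1.73 × 10^9 m
GM = 1.162 × 10^20 m³/s²
Transfer ellipse: a_t = (r₁ + r₂)/2 = 1.2145 × 10^9 m
Circular speed at r₁: v₁ = √(GM/r₁) = 407722 m/s
Transfer speed at r₁ (periapsis): v₁ₜ = √(GM(2/r₁ − 1/a_t)) = 486619 m/s
(a) ΔV₁ = v₁ₜ − v₁ = 78896.4 m/s ≈ 78.9 km/s
Circular speed at r₂: v₂ = √(GM/r₂) = 259167 m/s
Transfer speed at r₂ (apoapsis): v₂ₜ = √(GM(2/r₂ − 1/a_t)) = 196616 m/s
(b) ΔV₂ = v₂ − v₂ₜ = 62550.7 m/s ≈ 62.55 km/s
(c) ΔV_total = ΔV₁ + ΔV₂ = 141447 m/s ≈ 141.4 km/s

Final answer:
(a) ΔV₁ = 78.9 km/s
(b) ΔV₂ = 62.55 km/s
(c) ΔV_total = 141.4 km/s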